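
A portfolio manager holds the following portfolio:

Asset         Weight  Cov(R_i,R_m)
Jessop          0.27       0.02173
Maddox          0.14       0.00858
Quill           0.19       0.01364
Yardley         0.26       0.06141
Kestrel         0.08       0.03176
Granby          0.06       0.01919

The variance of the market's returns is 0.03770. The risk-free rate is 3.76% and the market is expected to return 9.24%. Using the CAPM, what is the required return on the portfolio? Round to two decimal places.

β_Jessop = 0.02173 / 0.03770 = 0.5764
β_Maddox = 0.00858 / 0.03770 = 0.2276
β_Quill = 0.01364 / 0.03770 = 0.3618
β_Yardley = 0.06141 / 0.03770 = 1.6289
β_Kestrel = 0.03176 / 0.03770 = 0.8424
β_Granby = 0.01919 / 0.03770 = 0.5090
β_P = Σ w_i β_i = 0.27×0.5764 + 0.14×0.2276 + 0.19×0.3618 + 0.26×1.6289 + 0.08×0.8424 + 0.06×0.5090 = 0.7777
MRP = 9.24% − 3.76% = 5.48%
E(R_P) = R_f + β_P × MRP = 3.76% + 0.7777 × 5.48% = 8.02%

8.02%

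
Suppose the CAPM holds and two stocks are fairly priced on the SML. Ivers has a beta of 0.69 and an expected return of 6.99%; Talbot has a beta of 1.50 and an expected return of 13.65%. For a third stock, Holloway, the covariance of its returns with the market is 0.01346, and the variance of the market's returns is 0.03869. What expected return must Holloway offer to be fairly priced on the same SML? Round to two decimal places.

4.18%

MRP = (13.65% − 6.99%) / (1.50 − 0.69) = 8.2222%
R_f = 6.99% − 0.69 × 8.2222% = 1.3167%
β_Holloway = Cov / Var(R_m) = 0.01346 / 0.03869 = 0.3479
E(R_Holloway) = R_f + β × MRP = 1.3167% + 0.3479 × 8.2222% = 4.18%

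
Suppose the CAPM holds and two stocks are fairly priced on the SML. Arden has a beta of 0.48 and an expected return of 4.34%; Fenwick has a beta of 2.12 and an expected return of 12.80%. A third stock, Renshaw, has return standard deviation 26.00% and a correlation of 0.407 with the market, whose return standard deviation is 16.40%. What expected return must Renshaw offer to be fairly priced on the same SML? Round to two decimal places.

MRP = (12.80% − 4.34%) / (2.12 − 0.48) = 5.1585%
R_f = 4.34% − 0.48 × 5.1585% = 1.8639%
β_Renshaw = ρ·σ_i/σ_m = 0.407 × 26.00 / 16.40 = 0.6452
E(R_Renshaw) = R_f + β × MRP = 1.8639% + 0.6452 × 5.1585% = 5.19%

5.19%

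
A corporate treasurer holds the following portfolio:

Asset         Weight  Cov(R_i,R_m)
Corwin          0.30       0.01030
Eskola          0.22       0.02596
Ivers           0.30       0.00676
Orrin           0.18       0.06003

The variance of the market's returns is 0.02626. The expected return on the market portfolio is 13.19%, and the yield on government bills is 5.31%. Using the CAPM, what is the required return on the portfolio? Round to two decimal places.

β_Corwin = 0.01030 / 0.02626 = 0.3922
β_Eskola = 0.02596 / 0.02626 = 0.9886
β_Ivers = 0.00676 / 0.02626 = 0.2574
β_Orrin = 0.06003 / 0.02626 = 2.2860
β_P = Σ w_i β_i = 0.30×0.3922 + 0.22×0.9886 + 0.30×0.2574 + 0.18×2.2860 = 0.8239
MRP = 13.19% − 5.31% = 7.88%
E(R_P) = R_f + β_P × MRP = 5.31% + 0.8239 × 7.88% = 11.80%

11.80%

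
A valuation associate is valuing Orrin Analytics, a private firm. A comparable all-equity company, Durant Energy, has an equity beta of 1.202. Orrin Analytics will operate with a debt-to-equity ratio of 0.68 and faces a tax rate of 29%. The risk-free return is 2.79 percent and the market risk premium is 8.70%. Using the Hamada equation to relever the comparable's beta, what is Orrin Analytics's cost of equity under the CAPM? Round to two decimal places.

18.30%

β_L = β_U × [1 + (1 − t)(D/E)] = 1.202 × [1 + (1 − 0.29) × 0.68]
    = 1.202 × [1 + 0.71 × 0.68] = 1.202 × 1.4828 = 1.7823
E(R) = R_f + β_L × MRP = 2.79% + 1.7823 × 8.70% = 18.30%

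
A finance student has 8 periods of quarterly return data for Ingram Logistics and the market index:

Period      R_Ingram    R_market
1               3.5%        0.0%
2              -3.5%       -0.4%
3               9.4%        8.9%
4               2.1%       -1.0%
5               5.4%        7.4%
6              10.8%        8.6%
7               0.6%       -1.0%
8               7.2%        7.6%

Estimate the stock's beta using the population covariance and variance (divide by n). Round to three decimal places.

Mean R_i = (3.5 − 3.5 + 9.4 + 2.1 + 5.4 + 10.8 + 0.6 + 7.2) / 8 = 4.4375%
Mean R_m = (0.0 − 0.4 + 8.9 − 1.0 + 7.4 + 8.6 − 1.0 + 7.6) / 8 = 3.7625%
Σ(R_i − R̄_i)(R_m − R̄_m) = 136.3513  ⇒  Cov = 136.3513 / 8 = 17.0439
Σ(R_m − R̄_m)² = 154.5988  ⇒  Var(R_m) = 154.5988 / 8 = 19.3249
β = Cov / Var(R_m) = 17.0439 / 19.3249 = 0.8820

0.882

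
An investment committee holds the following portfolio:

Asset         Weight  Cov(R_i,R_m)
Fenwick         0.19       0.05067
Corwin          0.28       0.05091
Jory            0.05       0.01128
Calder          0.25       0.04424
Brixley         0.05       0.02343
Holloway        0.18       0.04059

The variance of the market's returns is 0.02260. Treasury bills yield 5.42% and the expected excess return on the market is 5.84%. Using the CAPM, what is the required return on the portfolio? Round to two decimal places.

β_Fenwick = 0.05067 / 0.02260 = 2.2420
β_Corwin = 0.05091 / 0.02260 = 2.2527
β_Jory = 0.01128 / 0.02260 = 0.4991
β_Calder = 0.04424 / 0.02260 = 1.9575
β_Brixley = 0.02343 / 0.02260 = 1.0367
β_Holloway = 0.04059 / 0.02260 = 1.7960
β_P = Σ w_i β_i = 0.19×2.2420 + 0.28×2.2527 + 0.05×0.4991 + 0.25×1.9575 + 0.05×1.0367 + 0.18×1.7960 = 1.9462
E(R_P) = R_f + β_P × MRP = 5.42% + 1.9462 × 5.84% = 16.79%

16.79%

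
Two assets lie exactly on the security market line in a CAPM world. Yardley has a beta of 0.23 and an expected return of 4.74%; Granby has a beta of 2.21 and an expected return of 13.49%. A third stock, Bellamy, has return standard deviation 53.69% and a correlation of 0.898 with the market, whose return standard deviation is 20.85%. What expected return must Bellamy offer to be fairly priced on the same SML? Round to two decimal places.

13.94%

MRP = (13.49% − 4.74%) / (2.21 − 0.23) = 4.4192%
R_f = 4.74% − 0.23 × 4.4192% = 3.7236%
β_Bellamy = ρ·σ_i/σ_m = 0.898 × 53.69 / 20.85 = 2.3124
E(R_Bellamy) = R_f + β × MRP = 3.7236% + 2.3124 × 4.4192% = 13.94%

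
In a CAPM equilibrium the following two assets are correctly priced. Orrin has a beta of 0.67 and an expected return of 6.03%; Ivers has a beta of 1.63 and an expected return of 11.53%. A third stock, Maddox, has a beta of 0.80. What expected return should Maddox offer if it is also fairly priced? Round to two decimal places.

MRP (SML slope) = (11.53% − 6.03%) / (1.63 − 0.67) = 5.50% / 0.96 = 5.7292%
R_f (intercept) = 6.03% − 0.67 × 5.7292% = 2.1914%
E(R_Maddox) = R_f + β × MRP = 2.1914% + 0.80 × 5.7292% = 6.77%

6.77%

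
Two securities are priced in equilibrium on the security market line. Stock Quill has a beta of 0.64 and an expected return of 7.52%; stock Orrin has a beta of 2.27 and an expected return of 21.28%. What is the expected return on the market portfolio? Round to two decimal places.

Both satisfy E(R) = R_f + β·MRP, so the slope of the SML is
MRP = (21.28% − 7.52%) / (2.27 − 0.64) = 13.76% / 1.63 = 8.4417%
R_f = E(R_Quill) − β_Quill·MRP = 7.52% − 0.64 × 8.4417% = 2.1173%
E(R_m) = R_f + MRP = 2.1173% + 8.4417% = 10.56%

10.56%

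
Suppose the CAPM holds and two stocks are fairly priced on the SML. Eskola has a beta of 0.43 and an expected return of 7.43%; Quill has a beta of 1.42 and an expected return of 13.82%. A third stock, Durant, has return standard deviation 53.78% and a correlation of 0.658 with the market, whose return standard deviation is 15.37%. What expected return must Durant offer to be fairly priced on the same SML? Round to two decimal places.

19.52%

MRP = (13.82% − 7.43%) / (1.42 − 0.43) = 6.4545%
R_f = 7.43% − 0.43 × 6.4545% = 4.6546%
β_Durant = ρ·σ_i/σ_m = 0.658 × 53.78 / 15.37 = 2.3024
E(R_Durant) = R_f + β × MRP = 4.6546% + 2.3024 × 6.4545% = 19.52%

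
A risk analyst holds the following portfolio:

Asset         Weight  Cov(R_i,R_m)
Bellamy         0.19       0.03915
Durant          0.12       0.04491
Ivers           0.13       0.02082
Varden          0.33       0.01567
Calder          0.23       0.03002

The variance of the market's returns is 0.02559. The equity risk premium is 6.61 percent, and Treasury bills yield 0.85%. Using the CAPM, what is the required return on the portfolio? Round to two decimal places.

7.98%

β_Bellamy = 0.03915 / 0.02559 = 1.5299
β_Durant = 0.04491 / 0.02559 = 1.7550
β_Ivers = 0.02082 / 0.02559 = 0.8136
β_Varden = 0.01567 / 0.02559 = 0.6123
β_Calder = 0.03002 / 0.02559 = 1.1731
β_P = Σ w_i β_i = 0.19×1.5299 + 0.12×1.7550 + 0.13×0.8136 + 0.33×0.6123 + 0.23×1.1731 = 1.0789
E(R_P) = R_f + β_P × MRP = 0.85% + 1.0789 × 6.61% = 7.98%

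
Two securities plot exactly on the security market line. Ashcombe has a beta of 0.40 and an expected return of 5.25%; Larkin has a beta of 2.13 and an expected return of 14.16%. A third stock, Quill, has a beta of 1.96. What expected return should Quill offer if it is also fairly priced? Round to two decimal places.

13.28%

MRP (SML slope) = (14.16% − 5.25%) / (2.13 − 0.40) = 8.91% / 1.73 = 5.1503%
R_f (intercept) = 5.25% − 0.40 × 5.1503% = 3.1899%
E(R_Quill) = R_f + β × MRP = 3.1899% + 1.96 × 5.1503% = 13.28%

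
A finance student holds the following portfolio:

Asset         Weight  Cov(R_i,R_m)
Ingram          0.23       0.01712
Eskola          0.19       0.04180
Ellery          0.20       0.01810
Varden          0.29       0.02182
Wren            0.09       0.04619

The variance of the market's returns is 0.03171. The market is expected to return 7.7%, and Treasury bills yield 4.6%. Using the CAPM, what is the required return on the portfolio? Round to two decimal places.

β_Ingram = 0.01712 / 0.03171 = 0.5399
β_Eskola = 0.04180 / 0.03171 = 1.3182
β_Ellery = 0.01810 / 0.03171 = 0.5708
β_Varden = 0.02182 / 0.03171 = 0.6881
β_Wren = 0.04619 / 0.03171 = 1.4566
β_P = Σ w_i β_i = 0.23×0.5399 + 0.19×1.3182 + 0.20×0.5708 + 0.29×0.6881 + 0.09×1.4566 = 0.8194
MRP = 7.7% − 4.6% = 3.10%
E(R_P) = R_f + β_P × MRP = 4.6% + 0.8194 × 3.1% = 7.14%

7.14%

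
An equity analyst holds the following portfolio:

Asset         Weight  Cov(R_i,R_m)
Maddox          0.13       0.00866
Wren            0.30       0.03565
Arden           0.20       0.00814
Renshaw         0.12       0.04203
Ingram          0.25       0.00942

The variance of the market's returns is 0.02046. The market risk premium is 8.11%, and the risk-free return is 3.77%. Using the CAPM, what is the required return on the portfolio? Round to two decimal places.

12.03%

β_Maddox = 0.00866 / 0.02046 = 0.4233
β_Wren = 0.03565 / 0.02046 = 1.7424
β_Arden = 0.00814 / 0.02046 = 0.3978
β_Renshaw = 0.04203 / 0.02046 = 2.0543
β_Ingram = 0.00942 / 0.02046 = 0.4604
β_P = Σ w_i β_i = 0.13×0.4233 + 0.30×1.7424 + 0.20×0.3978 + 0.12×2.0543 + 0.25×0.4604 = 1.0189
E(R_P) = R_f + β_P × MRP = 3.77% + 1.0189 × 8.11% = 12.03%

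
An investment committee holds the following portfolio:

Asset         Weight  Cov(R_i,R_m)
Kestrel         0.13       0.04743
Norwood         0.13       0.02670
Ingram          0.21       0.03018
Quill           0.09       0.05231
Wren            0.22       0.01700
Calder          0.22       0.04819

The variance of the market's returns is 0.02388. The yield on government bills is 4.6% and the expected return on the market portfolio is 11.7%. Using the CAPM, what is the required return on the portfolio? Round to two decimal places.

15.01%

β_Kestrel = 0.04743 / 0.02388 = 1.9862
β_Norwood = 0.02670 / 0.02388 = 1.1181
β_Ingram = 0.03018 / 0.02388 = 1.2638
β_Quill = 0.05231 / 0.02388 = 2.1905
β_Wren = 0.01700 / 0.02388 = 0.7119
β_Calder = 0.04819 / 0.02388 = 2.0180
β_P = Σ w_i β_i = 0.13×1.9862 + 0.13×1.1181 + 0.21×1.2638 + 0.09×2.1905 + 0.22×0.7119 + 0.22×2.0180 = 1.4667
MRP = 11.7% − 4.6% = 7.10%
E(R_P) = R_f + β_P × MRP = 4.6% + 1.4667 × 7.1% = 15.01%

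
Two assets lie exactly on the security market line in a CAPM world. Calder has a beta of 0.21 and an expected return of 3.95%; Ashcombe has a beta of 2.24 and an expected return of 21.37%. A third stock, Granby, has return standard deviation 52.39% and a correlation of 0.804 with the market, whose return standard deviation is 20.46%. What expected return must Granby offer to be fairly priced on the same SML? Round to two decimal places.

19.81%

MRP = (21.37% − 3.95%) / (2.24 − 0.21) = 8.5813%
R_f = 3.95% − 0.21 × 8.5813% = 2.1479%
β_Granby = ρ·σ_i/σ_m = 0.804 × 52.39 / 20.46 = 2.0587
E(R_Granby) = R_f + β × MRP = 2.1479% + 2.0587 × 8.5813% = 19.81%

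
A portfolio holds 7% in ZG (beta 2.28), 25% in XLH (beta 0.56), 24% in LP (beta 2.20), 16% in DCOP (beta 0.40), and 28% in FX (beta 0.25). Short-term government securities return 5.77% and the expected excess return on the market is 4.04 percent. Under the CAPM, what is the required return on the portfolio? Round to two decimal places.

β_P = Σ w_i β_i = 0.07×2.28 + 0.25×0.56 + 0.24×2.20 + 0.16×0.40 + 0.28×0.25 = 0.9616
E(R_P) = R_f + β_P × MRP = 5.77% + 0.9616 × 4.04% = 9.65%

9.65%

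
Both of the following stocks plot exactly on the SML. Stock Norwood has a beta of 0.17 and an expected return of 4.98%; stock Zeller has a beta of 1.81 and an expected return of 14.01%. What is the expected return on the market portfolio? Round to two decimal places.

Both satisfy E(R) = R_f + β·MRP, so the slope of the SML is
MRP = (14.01% − 4.98%) / (1.81 − 0.17) = 9.03% / 1.64 = 5.5061%
R_f = E(R_Norwood) − β_Norwood·MRP = 4.98% − 0.17 × 5.5061% = 4.0440%
E(R_m) = R_f + MRP = 4.0440% + 5.5061% = 9.55%

9.55%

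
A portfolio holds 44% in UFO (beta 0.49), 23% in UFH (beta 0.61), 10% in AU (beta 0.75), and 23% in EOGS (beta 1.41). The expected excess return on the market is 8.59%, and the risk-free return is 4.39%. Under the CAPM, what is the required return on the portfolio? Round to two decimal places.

β_P = Σ w_i β_i = 0.44×0.49 + 0.23×0.61 + 0.10×0.75 + 0.23×1.41 = 0.7552
E(R_P) = R_f + β_P × MRP = 4.39% + 0.7552 × 8.59% = 10.88%

10.88%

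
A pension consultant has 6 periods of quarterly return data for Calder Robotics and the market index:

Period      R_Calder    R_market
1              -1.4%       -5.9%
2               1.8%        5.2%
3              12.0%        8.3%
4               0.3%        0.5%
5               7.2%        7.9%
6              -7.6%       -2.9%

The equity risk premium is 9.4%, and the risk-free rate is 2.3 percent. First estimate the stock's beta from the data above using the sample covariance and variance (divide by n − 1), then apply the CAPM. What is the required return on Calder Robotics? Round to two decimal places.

11.50%

Mean R_i = (-1.4 + 1.8 + 12.0 + 0.3 + 7.2 − 7.6) / 6 = 2.0500%
Mean R_m = (-5.9 + 5.2 + 8.3 + 0.5 + 7.9 − 2.9) / 6 = 2.1833%
Σ(R_i − R̄_i)(R_m − R̄_m) = 169.4350  ⇒  Cov = 169.4350 / 5 = 33.8870
Σ(R_m − R̄_m)² = 173.2083  ⇒  Var(R_m) = 173.2083 / 5 = 34.6417
β = Cov / Var(R_m) = 33.8870 / 34.6417 = 0.9782
E(R) = R_f + β × MRP = 2.3% + 0.9782 × 9.4% = 11.50%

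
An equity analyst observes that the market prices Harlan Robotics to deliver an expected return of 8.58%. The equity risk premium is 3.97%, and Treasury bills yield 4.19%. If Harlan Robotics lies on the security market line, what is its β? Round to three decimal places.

1.106

β = (E(R) − R_f) / MRP = (8.58% − 4.19%) / 3.97% = 4.39% / 3.97% = 1.106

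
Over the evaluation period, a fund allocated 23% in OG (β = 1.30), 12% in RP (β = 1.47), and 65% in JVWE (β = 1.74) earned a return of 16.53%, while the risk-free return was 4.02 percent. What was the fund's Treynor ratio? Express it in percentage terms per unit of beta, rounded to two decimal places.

β_P = 0.23×1.30 + 0.12×1.47 + 0.65×1.74 = 1.6064
Treynor = (R_P − R_f) / β_P = (16.53% − 4.02%) / 1.6064 = 12.51% / 1.6064 = 7.79%

7.79%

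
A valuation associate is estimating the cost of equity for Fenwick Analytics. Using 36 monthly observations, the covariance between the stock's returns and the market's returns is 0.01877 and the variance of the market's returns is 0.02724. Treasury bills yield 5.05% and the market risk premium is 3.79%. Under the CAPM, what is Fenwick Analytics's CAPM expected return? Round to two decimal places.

7.66%

β = Cov(R_i, R_m) / Var(R_m) = 0.01877 / 0.02724 = 0.6891
E(R) = R_f + β × MRP = 5.05% + 0.6891 × 3.79% = 7.66%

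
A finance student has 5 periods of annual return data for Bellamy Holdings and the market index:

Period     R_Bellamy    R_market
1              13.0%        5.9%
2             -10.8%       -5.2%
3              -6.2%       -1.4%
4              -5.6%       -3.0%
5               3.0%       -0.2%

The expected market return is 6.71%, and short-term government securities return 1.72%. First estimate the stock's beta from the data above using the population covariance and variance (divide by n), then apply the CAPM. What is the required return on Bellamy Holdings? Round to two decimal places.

12.63%

Mean R_i = (13.0 − 10.8 − 6.2 − 5.6 + 3.0) / 5 = -1.3200%
Mean R_m = (5.9 − 5.2 − 1.4 − 3.0 − 0.2) / 5 = -0.7800%
Σ(R_i − R̄_i)(R_m − R̄_m) = 152.5920  ⇒  Cov = 152.5920 / 5 = 30.5184
Σ(R_m − R̄_m)² = 69.8080  ⇒  Var(R_m) = 69.8080 / 5 = 13.9616
β = Cov / Var(R_m) = 30.5184 / 13.9616 = 2.1859
MRP = 6.71% − 1.72% = 4.99%
E(R) = R_f + β × MRP = 1.72% + 2.1859 × 4.99% = 12.63%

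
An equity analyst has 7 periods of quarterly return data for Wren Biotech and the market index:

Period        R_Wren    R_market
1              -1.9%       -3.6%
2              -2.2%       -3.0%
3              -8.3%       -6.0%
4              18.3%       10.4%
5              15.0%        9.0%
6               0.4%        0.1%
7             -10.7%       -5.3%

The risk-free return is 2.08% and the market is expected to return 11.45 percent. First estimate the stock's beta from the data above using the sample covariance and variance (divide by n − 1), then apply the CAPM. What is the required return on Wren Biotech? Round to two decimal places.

17.18%

Mean R_i = (-1.9 − 2.2 − 8.3 + 18.3 + 15.0 + 0.4 − 10.7) / 7 = 1.5143%
Mean R_m = (-3.6 − 3.0 − 6.0 + 10.4 + 9.0 + 0.1 − 5.3) / 7 = 0.2286%
Σ(R_i − R̄_i)(R_m − R̄_m) = 442.8871  ⇒  Cov = 442.8871 / 6 = 73.8145
Σ(R_m − R̄_m)² = 274.8543  ⇒  Var(R_m) = 274.8543 / 6 = 45.8091
β = Cov / Var(R_m) = 73.8145 / 45.8091 = 1.6114
MRP = 11.45% − 2.08% = 9.37%
E(R) = R_f + β × MRP = 2.08% + 1.6114 × 9.37% = 17.18%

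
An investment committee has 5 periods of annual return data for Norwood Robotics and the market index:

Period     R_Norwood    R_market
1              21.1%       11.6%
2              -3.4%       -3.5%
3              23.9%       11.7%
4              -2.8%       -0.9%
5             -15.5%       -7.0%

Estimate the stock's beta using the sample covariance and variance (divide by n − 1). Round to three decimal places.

1.939

Mean R_i = (21.1 − 3.4 + 23.9 − 2.8 − 15.5) / 5 = 4.6600%
Mean R_m = (11.6 − 3.5 + 11.7 − 0.9 − 7.0) / 5 = 2.3800%
Σ(R_i − R̄_i)(R_m − R̄_m) = 591.8560  ⇒  Cov = 591.8560 / 4 = 147.9640
Σ(R_m − R̄_m)² = 305.1880  ⇒  Var(R_m) = 305.1880 / 4 = 76.2970
β = Cov / Var(R_m) = 147.9640 / 76.2970 = 1.9393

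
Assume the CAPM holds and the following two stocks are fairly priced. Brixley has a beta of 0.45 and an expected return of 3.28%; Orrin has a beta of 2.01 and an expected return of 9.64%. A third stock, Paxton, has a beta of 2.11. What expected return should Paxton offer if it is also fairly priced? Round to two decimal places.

10.05%

MRP (SML slope) = (9.64% − 3.28%) / (2.01 − 0.45) = 6.36% / 1.56 = 4.0769%
R_f (intercept) = 3.28% − 0.45 × 4.0769% = 1.4454%
E(R_Paxton) = R_f + β × MRP = 1.4454% + 2.11 × 4.0769% = 10.05%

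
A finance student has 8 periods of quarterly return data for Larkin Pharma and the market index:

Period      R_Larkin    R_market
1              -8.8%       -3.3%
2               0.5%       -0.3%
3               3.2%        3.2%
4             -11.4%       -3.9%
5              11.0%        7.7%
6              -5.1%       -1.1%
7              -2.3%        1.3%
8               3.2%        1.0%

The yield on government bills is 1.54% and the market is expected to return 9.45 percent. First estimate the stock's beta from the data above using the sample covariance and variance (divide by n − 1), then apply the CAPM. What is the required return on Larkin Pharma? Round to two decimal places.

Mean R_i = (-8.8 + 0.5 + 3.2 − 11.4 + 11.0 − 5.1 − 2.3 + 3.2) / 8 = -1.2125%
Mean R_m = (-3.3 − 0.3 + 3.2 − 3.9 + 7.7 − 1.1 + 1.3 + 1.0) / 8 = 0.5750%
Σ(R_i − R̄_i)(R_m − R̄_m) = 179.6875  ⇒  Cov = 179.6875 / 7 = 25.6696
Σ(R_m − R̄_m)² = 96.9750  ⇒  Var(R_m) = 96.9750 / 7 = 13.8536
β = Cov / Var(R_m) = 25.6696 / 13.8536 = 1.8529
MRP = 9.45% − 1.54% = 7.91%
E(R) = R_f + β × MRP = 1.54% + 1.8529 × 7.91% = 16.20%

16.20%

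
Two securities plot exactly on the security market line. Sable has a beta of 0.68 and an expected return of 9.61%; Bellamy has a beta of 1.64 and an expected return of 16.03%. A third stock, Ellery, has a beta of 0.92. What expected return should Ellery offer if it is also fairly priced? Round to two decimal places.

MRP (SML slope) = (16.03% − 9.61%) / (1.64 − 0.68) = 6.42% / 0.96 = 6.6875%
R_f (intercept) = 9.61% − 0.68 × 6.6875% = 5.0625%
E(R_Ellery) = R_f + β × MRP = 5.0625% + 0.92 × 6.6875% = 11.22%

11.22%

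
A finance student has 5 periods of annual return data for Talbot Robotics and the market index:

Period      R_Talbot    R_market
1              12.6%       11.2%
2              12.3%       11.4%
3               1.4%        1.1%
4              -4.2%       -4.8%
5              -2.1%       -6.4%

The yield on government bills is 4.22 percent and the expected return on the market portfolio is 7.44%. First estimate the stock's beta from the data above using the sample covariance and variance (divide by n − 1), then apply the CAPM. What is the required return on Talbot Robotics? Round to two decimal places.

Mean R_i = (12.6 + 12.3 + 1.4 − 4.2 − 2.1) / 5 = 4.0000%
Mean R_m = (11.2 + 11.4 + 1.1 − 4.8 − 6.4) / 5 = 2.5000%
Σ(R_i − R̄_i)(R_m − R̄_m) = 266.4800  ⇒  Cov = 266.4800 / 4 = 66.6200
Σ(R_m − R̄_m)² = 289.3600  ⇒  Var(R_m) = 289.3600 / 4 = 72.3400
β = Cov / Var(R_m) = 66.6200 / 72.3400 = 0.9209
MRP = 7.44% − 4.22% = 3.22%
E(R) = R_f + β × MRP = 4.22% + 0.9209 × 3.22% = 7.19%

7.19%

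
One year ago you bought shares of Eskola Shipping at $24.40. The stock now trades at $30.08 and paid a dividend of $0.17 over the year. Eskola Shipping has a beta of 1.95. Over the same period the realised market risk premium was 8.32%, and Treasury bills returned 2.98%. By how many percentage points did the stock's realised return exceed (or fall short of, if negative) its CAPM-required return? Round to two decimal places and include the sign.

+4.77%

Realised HPR = (P1 + D1 − P0) / P0 = (30.08 + 0.17 − 24.40) / 24.40 = 5.85 / 24.40 = 23.9754%
CAPM required = R_f + β·MRP = 2.98% + 1.95 × 8.32% = 19.2040%
α = realised − required = 23.9754% − 19.2040% = +4.77%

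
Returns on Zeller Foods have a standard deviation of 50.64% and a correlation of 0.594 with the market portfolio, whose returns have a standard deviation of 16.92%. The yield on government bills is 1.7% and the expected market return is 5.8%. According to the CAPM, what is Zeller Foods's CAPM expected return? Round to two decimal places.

8.99%

β = ρ × σ_i / σ_m = 0.594 × 50.64% / 16.92% = 1.7778
MRP = 5.8% − 1.7% = 4.10%
E(R) = 1.7% + 1.7778 × 4.1% = 8.99%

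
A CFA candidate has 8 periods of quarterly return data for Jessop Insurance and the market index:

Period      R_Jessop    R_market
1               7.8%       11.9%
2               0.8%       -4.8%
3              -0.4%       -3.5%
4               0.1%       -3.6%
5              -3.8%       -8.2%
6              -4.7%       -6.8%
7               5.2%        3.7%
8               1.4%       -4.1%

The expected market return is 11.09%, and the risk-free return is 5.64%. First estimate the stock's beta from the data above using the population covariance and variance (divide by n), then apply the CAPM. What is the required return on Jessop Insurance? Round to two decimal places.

8.85%

Mean R_i = (7.8 + 0.8 − 0.4 + 0.1 − 3.8 − 4.7 + 5.2 + 1.4) / 8 = 0.8000%
Mean R_m = (11.9 − 4.8 − 3.5 − 3.6 − 8.2 − 6.8 + 3.7 − 4.1) / 8 = -1.9250%
Σ(R_i − R̄_i)(R_m − R̄_m) = 178.9600  ⇒  Cov = 178.9600 / 8 = 22.3700
Σ(R_m − R̄_m)² = 304.1950  ⇒  Var(R_m) = 304.1950 / 8 = 38.0244
β = Cov / Var(R_m) = 22.3700 / 38.0244 = 0.5883
MRP = 11.09% − 5.64% = 5.45%
E(R) = R_f + β × MRP = 5.64% + 0.5883 × 5.45% = 8.85%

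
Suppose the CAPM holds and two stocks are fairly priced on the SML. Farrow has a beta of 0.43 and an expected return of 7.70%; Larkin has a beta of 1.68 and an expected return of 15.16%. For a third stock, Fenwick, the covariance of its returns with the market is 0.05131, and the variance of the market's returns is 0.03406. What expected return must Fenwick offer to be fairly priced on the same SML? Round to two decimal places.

MRP = (15.16% − 7.70%) / (1.68 − 0.43) = 5.9680%
R_f = 7.70% − 0.43 × 5.9680% = 5.1338%
β_Fenwick = Cov / Var(R_m) = 0.05131 / 0.03406 = 1.5065
E(R_Fenwick) = R_f + β × MRP = 5.1338% + 1.5065 × 5.9680% = 14.12%

14.12%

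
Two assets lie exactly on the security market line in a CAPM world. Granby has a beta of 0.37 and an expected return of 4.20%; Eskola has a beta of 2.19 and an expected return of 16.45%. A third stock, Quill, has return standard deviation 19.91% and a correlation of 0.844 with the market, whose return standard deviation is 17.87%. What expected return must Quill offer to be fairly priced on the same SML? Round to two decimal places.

8.04%

MRP = (16.45% − 4.20%) / (2.19 − 0.37) = 6.7308%
R_f = 4.20% − 0.37 × 6.7308% = 1.7096%
β_Quill = ρ·σ_i/σ_m = 0.844 × 19.91 / 17.87 = 0.9403
E(R_Quill) = R_f + β × MRP = 1.7096% + 0.9403 × 6.7308% = 8.04%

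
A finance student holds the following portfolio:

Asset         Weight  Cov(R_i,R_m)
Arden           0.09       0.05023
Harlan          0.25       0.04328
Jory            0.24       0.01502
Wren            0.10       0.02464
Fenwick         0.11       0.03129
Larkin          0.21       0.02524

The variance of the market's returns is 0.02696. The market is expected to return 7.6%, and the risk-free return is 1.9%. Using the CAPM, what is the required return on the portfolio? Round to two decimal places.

8.27%

β_Arden = 0.05023 / 0.02696 = 1.8631
β_Harlan = 0.04328 / 0.02696 = 1.6053
β_Jory = 0.01502 / 0.02696 = 0.5571
β_Wren = 0.02464 / 0.02696 = 0.9139
β_Fenwick = 0.03129 / 0.02696 = 1.1606
β_Larkin = 0.02524 / 0.02696 = 0.9362
β_P = Σ w_i β_i = 0.09×1.8631 + 0.25×1.6053 + 0.24×0.5571 + 0.10×0.9139 + 0.11×1.1606 + 0.21×0.9362 = 1.1184
MRP = 7.6% − 1.9% = 5.70%
E(R_P) = R_f + β_P × MRP = 1.9% + 1.1184 × 5.7% = 8.27%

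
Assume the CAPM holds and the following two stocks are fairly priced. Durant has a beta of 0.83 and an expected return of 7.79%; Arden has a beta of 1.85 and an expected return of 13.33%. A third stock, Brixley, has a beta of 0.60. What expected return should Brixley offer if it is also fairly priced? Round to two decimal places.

6.54%

MRP (SML slope) = (13.33% − 7.79%) / (1.85 − 0.83) = 5.54% / 1.02 = 5.4314%
R_f (intercept) = 7.79% − 0.83 × 5.4314% = 3.2819%
E(R_Brixley) = R_f + β × MRP = 3.2819% + 0.60 × 5.4314% = 6.54%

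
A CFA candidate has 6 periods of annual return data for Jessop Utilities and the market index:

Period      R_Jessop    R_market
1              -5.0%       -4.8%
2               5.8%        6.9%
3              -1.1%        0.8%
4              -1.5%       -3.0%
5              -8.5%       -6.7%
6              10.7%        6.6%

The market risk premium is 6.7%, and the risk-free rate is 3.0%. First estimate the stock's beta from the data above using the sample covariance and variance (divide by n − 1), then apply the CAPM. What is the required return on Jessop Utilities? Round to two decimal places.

Mean R_i = (-5.0 + 5.8 − 1.1 − 1.5 − 8.5 + 10.7) / 6 = 0.0667%
Mean R_m = (-4.8 + 6.9 + 0.8 − 3.0 − 6.7 + 6.6) / 6 = -0.0333%
Σ(R_i − R̄_i)(R_m − R̄_m) = 195.2233  ⇒  Cov = 195.2233 / 5 = 39.0447
Σ(R_m − R̄_m)² = 168.7333  ⇒  Var(R_m) = 168.7333 / 5 = 33.7467
β = Cov / Var(R_m) = 39.0447 / 33.7467 = 1.1570
E(R) = R_f + β × MRP = 3.0% + 1.1570 × 6.7% = 10.75%

10.75%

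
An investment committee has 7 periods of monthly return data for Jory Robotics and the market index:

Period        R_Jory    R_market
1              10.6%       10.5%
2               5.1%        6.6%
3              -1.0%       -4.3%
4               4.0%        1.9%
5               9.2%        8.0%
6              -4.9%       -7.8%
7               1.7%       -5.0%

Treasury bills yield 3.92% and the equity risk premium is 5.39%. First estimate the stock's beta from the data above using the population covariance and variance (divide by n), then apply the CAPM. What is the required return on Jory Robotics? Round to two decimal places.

7.81%

Mean R_i = (10.6 + 5.1 − 1.0 + 4.0 + 9.2 − 4.9 + 1.7) / 7 = 3.5286%
Mean R_m = (10.5 + 6.6 − 4.3 + 1.9 + 8.0 − 7.8 − 5.0) / 7 = 1.4143%
Σ(R_i − R̄_i)(R_m − R̄_m) = 225.2471  ⇒  Cov = 225.2471 / 7 = 32.1782
Σ(R_m − R̄_m)² = 311.7486  ⇒  Var(R_m) = 311.7486 / 7 = 44.5355
β = Cov / Var(R_m) = 32.1782 / 44.5355 = 0.7225
E(R) = R_f + β × MRP = 3.92% + 0.7225 × 5.39% = 7.81%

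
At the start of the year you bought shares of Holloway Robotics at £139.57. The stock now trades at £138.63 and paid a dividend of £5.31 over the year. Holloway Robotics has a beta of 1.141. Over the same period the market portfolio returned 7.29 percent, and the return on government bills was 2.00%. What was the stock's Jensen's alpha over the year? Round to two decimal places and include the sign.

Realised HPR = (P1 + D1 − P0) / P0 = (138.63 + 5.31 − 139.57) / 139.57 = 4.37 / 139.57 = 3.1310%
MRP = 7.29% − 2.00% = 5.29%
CAPM required = R_f + β·MRP = 2.00% + 1.141 × 5.29% = 8.03589%
α = realised − required = 3.1310% − 8.03589% = -4.90%

-4.90%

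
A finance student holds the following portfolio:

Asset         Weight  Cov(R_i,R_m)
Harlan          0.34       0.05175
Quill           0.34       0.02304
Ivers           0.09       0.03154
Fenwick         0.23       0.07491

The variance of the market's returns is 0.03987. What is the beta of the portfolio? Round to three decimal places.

β_Harlan = 0.05175 / 0.03987 = 1.2980
β_Quill = 0.02304 / 0.03987 = 0.5779
β_Ivers = 0.03154 / 0.03987 = 0.7911
β_Fenwick = 0.07491 / 0.03987 = 1.8789
β_P = Σ w_i β_i = 0.34×1.2980 + 0.34×0.5779 + 0.09×0.7911 + 0.23×1.8789 = 1.1412

1.141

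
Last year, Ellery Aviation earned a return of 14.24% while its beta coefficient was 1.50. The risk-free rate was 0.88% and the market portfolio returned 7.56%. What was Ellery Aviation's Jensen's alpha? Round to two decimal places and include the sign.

+3.34%

Market excess return = 7.56% − 0.88% = 6.68%
CAPM benchmark = R_f + β(R_m − R_f) = 0.88% + 1.50 × 6.68% = 10.9000%
α = actual − benchmark = 14.24% − 10.9000% = +3.34%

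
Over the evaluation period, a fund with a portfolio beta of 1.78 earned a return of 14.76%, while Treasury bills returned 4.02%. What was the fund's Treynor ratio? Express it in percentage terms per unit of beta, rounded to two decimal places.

Treynor = (R_P − R_f) / β_P = (14.76% − 4.02%) / 1.7800 = 10.74% / 1.7800 = 6.03%

6.03%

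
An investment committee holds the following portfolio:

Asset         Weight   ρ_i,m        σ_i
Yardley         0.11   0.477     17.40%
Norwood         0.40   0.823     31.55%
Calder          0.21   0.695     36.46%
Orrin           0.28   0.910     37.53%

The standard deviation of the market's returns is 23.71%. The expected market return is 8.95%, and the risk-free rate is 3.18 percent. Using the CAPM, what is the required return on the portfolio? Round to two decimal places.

9.55%

β_Yardley = 0.477 × 17.40% / 23.71% = 0.3501
β_Norwood = 0.823 × 31.55% / 23.71% = 1.0951
β_Calder = 0.695 × 36.46% / 23.71% = 1.0687
β_Orrin = 0.910 × 37.53% / 23.71% = 1.4404
β_P = Σ w_i β_i = 0.11×0.3501 + 0.40×1.0951 + 0.21×1.0687 + 0.28×1.4404 = 1.1043
MRP = 8.95% − 3.18% = 5.77%
E(R_P) = R_f + β_P × MRP = 3.18% + 1.1043 × 5.77% = 9.55%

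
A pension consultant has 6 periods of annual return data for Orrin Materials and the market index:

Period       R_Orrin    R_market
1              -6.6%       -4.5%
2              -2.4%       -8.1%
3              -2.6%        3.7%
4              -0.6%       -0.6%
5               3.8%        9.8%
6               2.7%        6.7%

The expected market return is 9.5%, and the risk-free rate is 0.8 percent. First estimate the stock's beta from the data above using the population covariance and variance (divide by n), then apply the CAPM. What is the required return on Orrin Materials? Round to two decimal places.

Mean R_i = (-6.6 − 2.4 − 2.6 − 0.6 + 3.8 + 2.7) / 6 = -0.9500%
Mean R_m = (-4.5 − 8.1 + 3.7 − 0.6 + 9.8 + 6.7) / 6 = 1.1667%
Σ(R_i − R̄_i)(R_m − R̄_m) = 101.8600  ⇒  Cov = 101.8600 / 6 = 16.9767
Σ(R_m − R̄_m)² = 232.6733  ⇒  Var(R_m) = 232.6733 / 6 = 38.7789
β = Cov / Var(R_m) = 16.9767 / 38.7789 = 0.4378
MRP = 9.5% − 0.8% = 8.70%
E(R) = R_f + β × MRP = 0.8% + 0.4378 × 8.7% = 4.61%

4.61%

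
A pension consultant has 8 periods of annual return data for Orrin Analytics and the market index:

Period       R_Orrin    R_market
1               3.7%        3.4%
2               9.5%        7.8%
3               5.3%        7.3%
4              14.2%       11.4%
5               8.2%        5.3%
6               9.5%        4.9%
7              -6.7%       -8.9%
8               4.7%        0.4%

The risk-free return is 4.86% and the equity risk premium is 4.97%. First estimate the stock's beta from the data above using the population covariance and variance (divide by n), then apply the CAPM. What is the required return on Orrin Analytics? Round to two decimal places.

9.55%

Mean R_i = (3.7 + 9.5 + 5.3 + 14.2 + 8.2 + 9.5 − 6.7 + 4.7) / 8 = 6.0500%
Mean R_m = (3.4 + 7.8 + 7.3 + 11.4 + 5.3 + 4.9 − 8.9 + 0.4) / 8 = 3.9500%
Σ(R_i − R̄_i)(R_m − R̄_m) = 247.5900  ⇒  Cov = 247.5900 / 8 = 30.9488
Σ(R_m − R̄_m)² = 262.3000  ⇒  Var(R_m) = 262.3000 / 8 = 32.7875
β = Cov / Var(R_m) = 30.9488 / 32.7875 = 0.9439
E(R) = R_f + β × MRP = 4.86% + 0.9439 × 4.97% = 9.55%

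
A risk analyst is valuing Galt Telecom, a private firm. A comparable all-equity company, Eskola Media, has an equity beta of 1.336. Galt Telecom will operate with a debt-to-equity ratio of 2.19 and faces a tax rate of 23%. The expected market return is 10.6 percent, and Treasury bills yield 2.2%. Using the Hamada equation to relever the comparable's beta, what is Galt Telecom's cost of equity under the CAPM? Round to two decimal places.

32.35%

β_L = β_U × [1 + (1 − t)(D/E)] = 1.336 × [1 + (1 − 0.23) × 2.19]
    = 1.336 × [1 + 0.77 × 2.19] = 1.336 × 2.6863 = 3.5889
MRP = 10.6% − 2.2% = 8.40%
E(R) = R_f + β_L × MRP = 2.2% + 3.5889 × 8.4% = 32.35%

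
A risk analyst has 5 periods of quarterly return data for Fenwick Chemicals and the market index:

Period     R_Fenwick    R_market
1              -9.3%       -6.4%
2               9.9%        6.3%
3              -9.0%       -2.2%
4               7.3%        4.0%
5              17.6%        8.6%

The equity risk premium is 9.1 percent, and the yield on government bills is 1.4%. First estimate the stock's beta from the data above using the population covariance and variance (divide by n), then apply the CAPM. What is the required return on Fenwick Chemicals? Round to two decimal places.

Mean R_i = (-9.3 + 9.9 − 9.0 + 7.3 + 17.6) / 5 = 3.3000%
Mean R_m = (-6.4 + 6.3 − 2.2 + 4.0 + 8.6) / 5 = 2.0600%
Σ(R_i − R̄_i)(R_m − R̄_m) = 288.2600  ⇒  Cov = 288.2600 / 5 = 57.6520
Σ(R_m − R̄_m)² = 154.2320  ⇒  Var(R_m) = 154.2320 / 5 = 30.8464
β = Cov / Var(R_m) = 57.6520 / 30.8464 = 1.8690
E(R) = R_f + β × MRP = 1.4% + 1.8690 × 9.1% = 18.41%

18.41%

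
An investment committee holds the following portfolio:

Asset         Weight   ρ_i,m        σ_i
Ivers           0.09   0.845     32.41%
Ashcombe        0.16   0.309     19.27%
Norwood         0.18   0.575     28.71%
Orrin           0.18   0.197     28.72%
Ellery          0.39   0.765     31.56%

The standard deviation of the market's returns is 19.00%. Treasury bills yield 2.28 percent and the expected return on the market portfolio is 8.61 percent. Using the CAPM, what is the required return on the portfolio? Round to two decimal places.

7.88%

β_Ivers = 0.845 × 32.41% / 19.00% = 1.4414
β_Ashcombe = 0.309 × 19.27% / 19.00% = 0.3134
β_Norwood = 0.575 × 28.71% / 19.00% = 0.8689
β_Orrin = 0.197 × 28.72% / 19.00% = 0.2978
β_Ellery = 0.765 × 31.56% / 19.00% = 1.2707
β_P = Σ w_i β_i = 0.09×1.4414 + 0.16×0.3134 + 0.18×0.8689 + 0.18×0.2978 + 0.39×1.2707 = 0.8854
MRP = 8.61% − 2.28% = 6.33%
E(R_P) = R_f + β_P × MRP = 2.28% + 0.8854 × 6.33% = 7.88%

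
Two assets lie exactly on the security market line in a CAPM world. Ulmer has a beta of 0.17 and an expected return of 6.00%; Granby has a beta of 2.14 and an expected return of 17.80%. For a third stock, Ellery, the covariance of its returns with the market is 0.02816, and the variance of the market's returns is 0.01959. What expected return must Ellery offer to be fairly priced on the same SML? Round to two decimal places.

MRP = (17.80% − 6.00%) / (2.14 − 0.17) = 5.9898%
R_f = 6.00% − 0.17 × 5.9898% = 4.9817%
β_Ellery = Cov / Var(R_m) = 0.02816 / 0.01959 = 1.4375
E(R_Ellery) = R_f + β × MRP = 4.9817% + 1.4375 × 5.9898% = 13.59%

13.59%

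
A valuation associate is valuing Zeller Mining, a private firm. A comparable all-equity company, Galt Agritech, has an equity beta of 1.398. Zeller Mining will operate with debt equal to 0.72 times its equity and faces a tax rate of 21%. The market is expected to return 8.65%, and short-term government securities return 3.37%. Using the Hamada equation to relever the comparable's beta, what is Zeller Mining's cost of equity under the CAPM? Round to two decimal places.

14.95%

β_L = β_U × [1 + (1 − t)(D/E)] = 1.398 × [1 + (1 − 0.21) × 0.72]
    = 1.398 × [1 + 0.79 × 0.72] = 1.398 × 1.5688 = 2.1932
MRP = 8.65% − 3.37% = 5.28%
E(R) = R_f + β_L × MRP = 3.37% + 2.1932 × 5.28% = 14.95%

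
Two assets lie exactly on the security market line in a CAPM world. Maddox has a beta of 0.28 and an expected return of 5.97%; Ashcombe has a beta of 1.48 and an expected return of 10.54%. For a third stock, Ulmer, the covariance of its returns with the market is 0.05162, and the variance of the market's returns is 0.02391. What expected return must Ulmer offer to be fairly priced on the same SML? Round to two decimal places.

MRP = (10.54% − 5.97%) / (1.48 − 0.28) = 3.8083%
R_f = 5.97% − 0.28 × 3.8083% = 4.9037%
β_Ulmer = Cov / Var(R_m) = 0.05162 / 0.02391 = 2.1589
E(R_Ulmer) = R_f + β × MRP = 4.9037% + 2.1589 × 3.8083% = 13.13%

13.13%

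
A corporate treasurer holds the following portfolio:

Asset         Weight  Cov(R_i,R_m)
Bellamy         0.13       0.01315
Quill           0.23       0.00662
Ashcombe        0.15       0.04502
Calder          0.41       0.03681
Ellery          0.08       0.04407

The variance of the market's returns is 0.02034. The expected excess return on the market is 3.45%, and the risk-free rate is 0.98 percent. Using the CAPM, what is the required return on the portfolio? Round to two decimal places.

β_Bellamy = 0.01315 / 0.02034 = 0.6465
β_Quill = 0.00662 / 0.02034 = 0.3255
β_Ashcombe = 0.04502 / 0.02034 = 2.2134
β_Calder = 0.03681 / 0.02034 = 1.8097
β_Ellery = 0.04407 / 0.02034 = 2.1667
β_P = Σ w_i β_i = 0.13×0.6465 + 0.23×0.3255 + 0.15×2.2134 + 0.41×1.8097 + 0.08×2.1667 = 1.4062
E(R_P) = R_f + β_P × MRP = 0.98% + 1.4062 × 3.45% = 5.83%

5.83%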